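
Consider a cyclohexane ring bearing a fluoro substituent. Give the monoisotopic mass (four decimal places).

Atom tally by fragment:
  cyclohexane ring core → C:6 H:12
  (− 1 ring H displaced by substituents)
  + F → F:1
Element totals:
  C: 6
  H: 11
  F: 1
Molecular formula: C6H11F.
  M = 6(12.0) + 11(1.007825) + 18.998403
    = 72.000000 + 11.086075 + 18.998403 = 102.084478

102.0845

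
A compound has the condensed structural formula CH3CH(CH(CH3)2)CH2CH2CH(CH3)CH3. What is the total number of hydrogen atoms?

Atom tally by fragment:
  CH3 → C:1 H:3
  CH(CH(CH3)2) → C:4 H:8
  CH2 → C:1 H:2
  CH2 → C:1 H:2
  CH(CH3) → C:2 H:4
  CH3 → C:1 H:3
Element totals:
  C: 10
  H: 22

22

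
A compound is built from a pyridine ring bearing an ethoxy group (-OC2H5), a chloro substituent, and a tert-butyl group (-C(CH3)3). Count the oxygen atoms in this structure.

1

Atom tally by fragment:
  pyridine ring core → C:5 H:5 N:1
  (− 3 ring H displaced by substituents)
  + OC2H5 → C:2 H:5 O:1
  + Cl → Cl:1
  + C(CH3)3 → C:4 H:9
Element totals:
  C: 11
  H: 16
  Cl: 1
  N: 1
  O: 1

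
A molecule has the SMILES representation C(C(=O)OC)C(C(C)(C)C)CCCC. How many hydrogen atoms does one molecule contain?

24

Atom tally by fragment:
  CH3OOCCH2 → C:3 H:5 O:2
  CH(C(CH3)3) → C:5 H:10
  CH2 → C:1 H:2
  CH2 → C:1 H:2
  CH2 → C:1 H:2
  CH3 → C:1 H:3
Element totals:
  C: 12
  H: 24
  O: 2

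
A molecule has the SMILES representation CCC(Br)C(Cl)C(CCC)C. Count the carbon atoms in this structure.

Atom tally by fragment:
  CH3 → C:1 H:3
  CH2 → C:1 H:2
  CH(Br) → C:1 H:1 Br:1
  CH(Cl) → C:1 H:1 Cl:1
  CH(CH2CH2CH3) → C:4 H:8
  CH3 → C:1 H:3
Element totals:
  C: 9
  H: 18
  Br: 1
  Cl: 1

9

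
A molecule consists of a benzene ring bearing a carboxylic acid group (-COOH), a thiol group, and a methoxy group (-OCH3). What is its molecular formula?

Atom tally by fragment:
  benzene ring core → C:6 H:6
  (− 3 ring H displaced by substituents)
  + COOH → C:1 H:1 O:2
  + SH → S:1 H:1
  + OCH3 → C:1 H:3 O:1
Element totals:
  C: 8
  H: 8
  O: 3
  S: 1

C8H8O3S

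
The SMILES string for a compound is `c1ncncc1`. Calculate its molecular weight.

80.09 g/mol

Atom tally by fragment:
  pyrimidine ring core → C:4 H:4 N:2
Element totals:
  C: 4
  H: 4
  N: 2
Molecular formula: C4H4N2.
  M = 4(12.011) + 4(1.008) + 2(14.007)
    = 48.044 + 4.032 + 28.014 = 80.090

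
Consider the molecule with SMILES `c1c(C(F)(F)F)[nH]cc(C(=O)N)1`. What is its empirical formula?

C6H5F3N2O

Atom tally by fragment:
  pyrrole ring core → C:4 H:5 N:1
  (− 2 ring H displaced by substituents)
  + CF3 → C:1 F:3
  + CONH2 → C:1 H:2 O:1 N:1
Element totals:
  C: 6
  H: 5
  F: 3
  N: 2
  O: 1
Molecular formula: C6H5F3N2O.
gcd of subscripts (6, 3, 5, 2, 1) = 1, so the empirical formula equals the molecular formula.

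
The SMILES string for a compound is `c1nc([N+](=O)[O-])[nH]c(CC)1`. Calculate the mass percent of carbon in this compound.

42.55%

Atom tally by fragment:
  imidazole ring core → C:3 H:4 N:2
  (− 2 ring H displaced by substituents)
  + NO2 → N:1 O:2
  + C2H5 → C:2 H:5
Element totals:
  C: 5
  H: 7
  N: 3
  O: 2
Molecular formula: C5H7N3O2.
Molar mass = 141.130 g/mol.
Mass from C: 5 × 12.011 = 60.055 g/mol.
%C = 60.055 / 141.130 × 100 = 42.55%.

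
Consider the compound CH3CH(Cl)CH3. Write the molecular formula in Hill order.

Atom tally by fragment:
  CH3 → C:1 H:3
  CH(Cl) → C:1 H:1 Cl:1
  CH3 → C:1 H:3
Element totals:
  C: 3
  H: 7
  Cl: 1

C3H7Cl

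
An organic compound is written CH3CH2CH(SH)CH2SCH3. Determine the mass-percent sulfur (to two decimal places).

47.05%

Atom tally by fragment:
  CH3 → C:1 H:3
  CH2 → C:1 H:2
  CH(SH) → C:1 H:2 S:1
  CH2SCH3 → C:2 H:5 S:1
Element totals:
  C: 5
  H: 12
  S: 2
Molecular formula: C5H12S2.
Molar mass = 136.271 g/mol.
Mass from S: 2 × 32.06 = 64.120 g/mol.
%S = 64.120 / 136.271 × 100 = 47.05%.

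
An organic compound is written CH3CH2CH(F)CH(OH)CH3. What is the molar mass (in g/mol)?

Atom tally by fragment:
  CH3 → C:1 H:3
  CH2 → C:1 H:2
  CH(F) → C:1 H:1 F:1
  CH(OH) → C:1 H:2 O:1
  CH3 → C:1 H:3
Element totals:
  C: 5
  H: 11
  F: 1
  O: 1
Molecular formula: C5H11FO.
  M = 5(12.011) + 11(1.008) + 18.998 + 15.999
    = 60.055 + 11.088 + 18.998 + 15.999 = 106.140

106.14 g/mol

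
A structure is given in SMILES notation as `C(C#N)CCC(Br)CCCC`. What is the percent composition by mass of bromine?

Atom tally by fragment:
  NCCH2 → C:2 H:2 N:1
  CH2 → C:1 H:2
  CH2 → C:1 H:2
  CH(Br) → C:1 H:1 Br:1
  CH2 → C:1 H:2
  CH2 → C:1 H:2
  CH2 → C:1 H:2
  CH3 → C:1 H:3
Element totals:
  C: 9
  H: 16
  Br: 1
  N: 1
Molecular formula: C9H16BrN.
Molar mass = 218.138 g/mol.
Mass from Br: 1 × 79.904 = 79.904 g/mol.
%Br = 79.904 / 218.138 × 100 = 36.63%.

36.63%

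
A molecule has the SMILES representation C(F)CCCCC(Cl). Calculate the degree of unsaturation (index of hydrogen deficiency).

0

Atom tally by fragment:
  FCH2 → C:1 H:2 F:1
  CH2 → C:1 H:2
  CH2 → C:1 H:2
  CH2 → C:1 H:2
  CH2 → C:1 H:2
  CH2Cl → C:1 H:2 Cl:1
Element totals:
  C: 6
  H: 12
  Cl: 1
  F: 1
Molecular formula: C6H12ClF.
DoU = (2C + 2 + N − H − X) / 2 = (2·6 + 2 + 0 − 12 − 2) / 2 = 0.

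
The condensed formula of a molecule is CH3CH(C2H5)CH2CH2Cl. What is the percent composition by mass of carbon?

Atom tally by fragment:
  CH3 → C:1 H:3
  CH(C2H5) → C:3 H:6
  CH2 → C:1 H:2
  CH2Cl → C:1 H:2 Cl:1
Element totals:
  C: 6
  H: 13
  Cl: 1
Molecular formula: C6H13Cl.
Molar mass = 120.620 g/mol.
Mass from C: 6 × 12.011 = 72.066 g/mol.
%C = 72.066 / 120.620 × 100 = 59.75%.

59.75%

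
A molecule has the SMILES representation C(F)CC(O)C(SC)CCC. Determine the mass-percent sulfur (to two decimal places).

Atom tally by fragment:
  FCH2 → C:1 H:2 F:1
  CH2 → C:1 H:2
  CH(OH) → C:1 H:2 O:1
  CH(SCH3) → C:2 H:4 S:1
  CH2 → C:1 H:2
  CH2 → C:1 H:2
  CH3 → C:1 H:3
Element totals:
  C: 8
  H: 17
  F: 1
  O: 1
  S: 1
Molecular formula: C8H17FOS.
Molar mass = 180.281 g/mol.
Mass from S: 1 × 32.06 = 32.060 g/mol.
%S = 32.060 / 180.281 × 100 = 17.78%.

17.78%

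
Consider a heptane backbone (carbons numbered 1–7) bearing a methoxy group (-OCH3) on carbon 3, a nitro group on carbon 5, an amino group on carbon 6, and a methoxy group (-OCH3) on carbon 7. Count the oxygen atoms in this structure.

Atom tally by fragment:
  CH3 → C:1 H:3
  CH2 → C:1 H:2
  CH(OCH3) → C:2 H:4 O:1
  CH2 → C:1 H:2
  CH(NO2) → C:1 H:1 N:1 O:2
  CH(NH2) → C:1 H:3 N:1
  CH2OCH3 → C:2 H:5 O:1
Element totals:
  C: 9
  H: 20
  N: 2
  O: 4

4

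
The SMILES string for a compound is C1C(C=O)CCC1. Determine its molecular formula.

Atom tally by fragment:
  cyclopentane ring core → C:5 H:10
  (− 1 ring H displaced by substituents)
  + CHO → C:1 H:1 O:1
Element totals:
  C: 6
  H: 10
  O: 1

C6H10O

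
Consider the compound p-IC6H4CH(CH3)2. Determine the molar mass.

246.09 g/mol

Atom tally by fragment:
  benzene ring core → C:6 H:6
  (− 2 ring H displaced by substituents)
  + I → I:1
  + CH(CH3)2 → C:3 H:7
Element totals:
  C: 9
  H: 11
  I: 1
Molecular formula: C9H11I.
  M = 9(12.011) + 11(1.008) + 126.904
    = 108.099 + 11.088 + 126.904 = 246.091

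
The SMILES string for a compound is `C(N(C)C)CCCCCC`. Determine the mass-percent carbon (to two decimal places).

75.45%

Atom tally by fragment:
  (CH3)2NCH2 → C:3 H:8 N:1
  CH2 → C:1 H:2
  CH2 → C:1 H:2
  CH2 → C:1 H:2
  CH2 → C:1 H:2
  CH2 → C:1 H:2
  CH3 → C:1 H:3
Element totals:
  C: 9
  H: 21
  N: 1
Molecular formula: C9H21N.
Molar mass = 143.274 g/mol.
Mass from C: 9 × 12.011 = 108.099 g/mol.
%C = 108.099 / 143.274 × 100 = 75.45%.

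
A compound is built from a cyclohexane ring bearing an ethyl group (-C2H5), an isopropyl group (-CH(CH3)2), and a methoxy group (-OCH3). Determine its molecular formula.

Atom tally by fragment:
  cyclohexane ring core → C:6 H:12
  (− 3 ring H displaced by substituents)
  + C2H5 → C:2 H:5
  + CH(CH3)2 → C:3 H:7
  + OCH3 → C:1 H:3 O:1
Element totals:
  C: 12
  H: 24
  O: 1

C12H24O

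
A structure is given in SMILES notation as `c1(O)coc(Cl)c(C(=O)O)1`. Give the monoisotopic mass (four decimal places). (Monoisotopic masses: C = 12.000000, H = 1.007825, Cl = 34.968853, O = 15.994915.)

161.9720

Atom tally by fragment:
  furan ring core → C:4 H:4 O:1
  (− 3 ring H displaced by substituents)
  + OH → O:1 H:1
  + Cl → Cl:1
  + COOH → C:1 H:1 O:2
Element totals:
  C: 5
  H: 3
  Cl: 1
  O: 4
Molecular formula: C5H3ClO4.
  M = 5(12.0) + 3(1.007825) + 34.968853 + 4(15.994915)
    = 60.000000 + 3.023475 + 34.968853 + 63.979660 = 161.971988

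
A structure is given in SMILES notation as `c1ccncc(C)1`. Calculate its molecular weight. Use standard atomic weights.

Atom tally by fragment:
  pyridine ring core → C:5 H:5 N:1
  (− 1 ring H displaced by substituents)
  + CH3 → C:1 H:3
Element totals:
  C: 6
  H: 7
  N: 1
Molecular formula: C6H7N.
  M = 6(12.011) + 7(1.008) + 14.007
    = 72.066 + 7.056 + 14.007 = 93.129

93.13 g/mol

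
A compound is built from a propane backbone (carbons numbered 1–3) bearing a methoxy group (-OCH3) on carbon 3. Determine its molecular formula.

C4H10O

Atom tally by fragment:
  CH3 → C:1 H:3
  CH2 → C:1 H:2
  CH2OCH3 → C:2 H:5 O:1
Element totals:
  C: 4
  H: 10
  O: 1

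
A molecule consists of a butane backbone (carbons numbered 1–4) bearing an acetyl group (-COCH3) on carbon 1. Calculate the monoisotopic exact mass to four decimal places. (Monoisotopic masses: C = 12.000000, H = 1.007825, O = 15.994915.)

Atom tally by fragment:
  CH3COCH2 → C:3 H:5 O:1
  CH2 → C:1 H:2
  CH2 → C:1 H:2
  CH3 → C:1 H:3
Element totals:
  C: 6
  H: 12
  O: 1
Molecular formula: C6H12O.
  M = 6(12.0) + 12(1.007825) + 15.994915
    = 72.000000 + 12.093900 + 15.994915 = 100.088815

100.0888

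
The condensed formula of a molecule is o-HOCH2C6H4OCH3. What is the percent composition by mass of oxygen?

23.16%

Atom tally by fragment:
  benzene ring core → C:6 H:6
  (− 2 ring H displaced by substituents)
  + CH2OH → C:1 H:3 O:1
  + OCH3 → C:1 H:3 O:1
Element totals:
  C: 8
  H: 10
  O: 2
Molecular formula: C8H10O2.
Molar mass = 138.166 g/mol.
Mass from O: 2 × 15.999 = 31.998 g/mol.
%O = 31.998 / 138.166 × 100 = 23.16%.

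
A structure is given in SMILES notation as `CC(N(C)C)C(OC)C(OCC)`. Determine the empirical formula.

C9H21NO2

Atom tally by fragment:
  CH3 → C:1 H:3
  CH(N(CH3)2) → C:3 H:7 N:1
  CH(OCH3) → C:2 H:4 O:1
  CH2OC2H5 → C:3 H:7 O:1
Element totals:
  C: 9
  H: 21
  N: 1
  O: 2
Molecular formula: C9H21NO2.
gcd of subscripts (9, 21, 1, 2) = 1, so the empirical formula equals the molecular formula.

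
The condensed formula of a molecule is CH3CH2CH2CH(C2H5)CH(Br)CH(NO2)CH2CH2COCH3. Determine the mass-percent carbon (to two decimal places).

46.76%

Atom tally by fragment:
  CH3 → C:1 H:3
  CH2 → C:1 H:2
  CH2 → C:1 H:2
  CH(C2H5) → C:3 H:6
  CH(Br) → C:1 H:1 Br:1
  CH(NO2) → C:1 H:1 N:1 O:2
  CH2 → C:1 H:2
  CH2COCH3 → C:3 H:5 O:1
Element totals:
  C: 12
  H: 22
  Br: 1
  N: 1
  O: 3
Molecular formula: C12H22BrNO3.
Molar mass = 308.216 g/mol.
Mass from C: 12 × 12.011 = 144.132 g/mol.
%C = 144.132 / 308.216 × 100 = 46.76%.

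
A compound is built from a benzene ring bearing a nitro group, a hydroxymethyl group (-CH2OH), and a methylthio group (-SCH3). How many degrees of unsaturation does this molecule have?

5

Atom tally by fragment:
  benzene ring core → C:6 H:6
  (− 3 ring H displaced by substituents)
  + NO2 → N:1 O:2
  + CH2OH → C:1 H:3 O:1
  + SCH3 → C:1 H:3 S:1
Element totals:
  C: 8
  H: 9
  N: 1
  O: 3
  S: 1
Molecular formula: C8H9NO3S.
DoU = (2C + 2 + N − H − X) / 2 = (2·8 + 2 + 1 − 9 − 0) / 2 = 5.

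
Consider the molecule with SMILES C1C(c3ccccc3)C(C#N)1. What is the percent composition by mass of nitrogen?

Atom tally by fragment:
  cyclopropane ring core → C:3 H:6
  (− 2 ring H displaced by substituents)
  + C6H5 → C:6 H:5
  + CN → C:1 N:1
Element totals:
  C: 10
  H: 9
  N: 1
Molecular formula: C10H9N.
Molar mass = 143.189 g/mol.
Mass from N: 1 × 14.007 = 14.007 g/mol.
%N = 14.007 / 143.189 × 100 = 9.78%.

9.78%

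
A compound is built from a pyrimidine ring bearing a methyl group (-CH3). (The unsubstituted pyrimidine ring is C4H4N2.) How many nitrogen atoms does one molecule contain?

Atom tally by fragment:
  pyrimidine ring core → C:4 H:4 N:2
  (− 1 ring H displaced by substituents)
  + CH3 → C:1 H:3
Element totals:
  C: 5
  H: 6
  N: 2

2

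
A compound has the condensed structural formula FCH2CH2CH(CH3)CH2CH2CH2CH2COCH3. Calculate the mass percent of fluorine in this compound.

Atom tally by fragment:
  FCH2 → C:1 H:2 F:1
  CH2 → C:1 H:2
  CH(CH3) → C:2 H:4
  CH2 → C:1 H:2
  CH2 → C:1 H:2
  CH2 → C:1 H:2
  CH2COCH3 → C:3 H:5 O:1
Element totals:
  C: 10
  H: 19
  F: 1
  O: 1
Molecular formula: C10H19FO.
Molar mass = 174.259 g/mol.
Mass from F: 1 × 18.998 = 18.998 g/mol.
%F = 18.998 / 174.259 × 100 = 10.90%.

10.90%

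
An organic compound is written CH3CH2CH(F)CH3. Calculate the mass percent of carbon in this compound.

63.12%

Element totals:
  C: 4
  H: 9
  F: 1
Molecular formula: C4H9F.
Molar mass = 76.114 g/mol.
Mass from C: 4 × 12.011 = 48.044 g/mol.
%C = 48.044 / 76.114 × 100 = 63.12%.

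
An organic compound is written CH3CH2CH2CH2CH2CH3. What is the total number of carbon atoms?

Atom tally by fragment:
  CH3 → C:1 H:3
  CH2 → C:1 H:2
  CH2 → C:1 H:2
  CH2 → C:1 H:2
  CH2 → C:1 H:2
  CH3 → C:1 H:3
Element totals:
  C: 6
  H: 14

6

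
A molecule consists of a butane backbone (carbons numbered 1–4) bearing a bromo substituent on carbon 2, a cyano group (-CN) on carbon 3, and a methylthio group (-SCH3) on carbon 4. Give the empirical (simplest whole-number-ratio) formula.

C6H10BrNS

Atom tally by fragment:
  CH3 → C:1 H:3
  CH(Br) → C:1 H:1 Br:1
  CH(CN) → C:2 H:1 N:1
  CH2SCH3 → C:2 H:5 S:1
Element totals:
  C: 6
  H: 10
  Br: 1
  N: 1
  S: 1
Molecular formula: C6H10BrNS.
gcd of subscripts (1, 6, 10, 1, 1) = 1, so the empirical formula equals the molecular formula.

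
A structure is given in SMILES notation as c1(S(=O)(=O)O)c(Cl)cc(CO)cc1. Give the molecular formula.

Atom tally by fragment:
  benzene ring core → C:6 H:6
  (− 3 ring H displaced by substituents)
  + SO3H → S:1 O:3 H:1
  + Cl → Cl:1
  + CH2OH → C:1 H:3 O:1
Element totals:
  C: 7
  H: 7
  Cl: 1
  O: 4
  S: 1

C7H7ClO4S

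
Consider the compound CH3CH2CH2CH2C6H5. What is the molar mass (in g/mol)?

134.22 g/mol

Element totals:
  C: 10
  H: 14
Molecular formula: C10H14.
  M = 10(12.011) + 14(1.008)
    = 120.110 + 14.112 = 134.222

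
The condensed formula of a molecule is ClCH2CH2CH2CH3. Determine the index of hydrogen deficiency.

0

Element totals:
  C: 4
  H: 9
  Cl: 1
Molecular formula: C4H9Cl.
DoU = (2C + 2 + N − H − X) / 2 = (2·4 + 2 + 0 − 9 − 1) / 2 = 0.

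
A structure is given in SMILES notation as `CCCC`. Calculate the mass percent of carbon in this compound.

Atom tally by fragment:
  CH3 → C:1 H:3
  CH2 → C:1 H:2
  CH2 → C:1 H:2
  CH3 → C:1 H:3
Element totals:
  C: 4
  H: 10
Molecular formula: C4H10.
Molar mass = 58.124 g/mol.
Mass from C: 4 × 12.011 = 48.044 g/mol.
%C = 48.044 / 58.124 × 100 = 82.66%.

82.66%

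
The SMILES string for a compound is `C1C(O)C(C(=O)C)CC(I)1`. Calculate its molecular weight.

254.07 g/mol

Atom tally by fragment:
  cyclopentane ring core → C:5 H:10
  (− 3 ring H displaced by substituents)
  + OH → O:1 H:1
  + COCH3 → C:2 H:3 O:1
  + I → I:1
Element totals:
  C: 7
  H: 11
  I: 1
  O: 2
Molecular formula: C7H11IO2.
  M = 7(12.011) + 11(1.008) + 126.904 + 2(15.999)
    = 84.077 + 11.088 + 126.904 + 31.998 = 254.067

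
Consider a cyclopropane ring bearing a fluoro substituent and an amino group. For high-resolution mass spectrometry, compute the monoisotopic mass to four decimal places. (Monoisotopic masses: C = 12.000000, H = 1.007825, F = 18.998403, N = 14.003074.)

75.0484

Atom tally by fragment:
  cyclopropane ring core → C:3 H:6
  (− 2 ring H displaced by substituents)
  + F → F:1
  + NH2 → N:1 H:2
Element totals:
  C: 3
  H: 6
  F: 1
  N: 1
Molecular formula: C3H6FN.
  M = 3(12.0) + 6(1.007825) + 18.998403 + 14.003074
    = 36.000000 + 6.046950 + 18.998403 + 14.003074 = 75.048427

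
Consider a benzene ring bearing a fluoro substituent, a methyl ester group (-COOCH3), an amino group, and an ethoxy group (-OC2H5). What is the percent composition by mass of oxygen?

Atom tally by fragment:
  benzene ring core → C:6 H:6
  (− 4 ring H displaced by substituents)
  + F → F:1
  + COOCH3 → C:2 H:3 O:2
  + NH2 → N:1 H:2
  + OC2H5 → C:2 H:5 O:1
Element totals:
  C: 10
  H: 12
  F: 1
  N: 1
  O: 3
Molecular formula: C10H12FNO3.
Molar mass = 213.208 g/mol.
Mass from O: 3 × 15.999 = 47.997 g/mol.
%O = 47.997 / 213.208 × 100 = 22.51%.

22.51%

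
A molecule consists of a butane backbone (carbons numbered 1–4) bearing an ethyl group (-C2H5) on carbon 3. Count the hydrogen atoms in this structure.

14

Atom tally by fragment:
  CH3 → C:1 H:3
  CH2 → C:1 H:2
  CH(C2H5) → C:3 H:6
  CH3 → C:1 H:3
Element totals:
  C: 6
  H: 14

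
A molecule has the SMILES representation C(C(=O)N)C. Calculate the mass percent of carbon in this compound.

49.30%

Atom tally by fragment:
  H2NOCCH2 → C:2 H:4 O:1 N:1
  CH3 → C:1 H:3
Element totals:
  C: 3
  H: 7
  N: 1
  O: 1
Molecular formula: C3H7NO.
Molar mass = 73.095 g/mol.
Mass from C: 3 × 12.011 = 36.033 g/mol.
%C = 36.033 / 73.095 × 100 = 49.30%.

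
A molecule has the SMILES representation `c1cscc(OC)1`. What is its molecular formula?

Atom tally by fragment:
  thiophene ring core → C:4 H:4 S:1
  (− 1 ring H displaced by substituents)
  + OCH3 → C:1 H:3 O:1
Element totals:
  C: 5
  H: 6
  O: 1
  S: 1

C5H6OS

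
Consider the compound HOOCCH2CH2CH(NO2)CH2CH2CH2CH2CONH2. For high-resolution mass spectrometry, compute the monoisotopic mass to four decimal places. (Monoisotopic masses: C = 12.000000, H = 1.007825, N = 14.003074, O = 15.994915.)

Element totals:
  C: 9
  H: 16
  N: 2
  O: 5
Molecular formula: C9H16N2O5.
  M = 9(12.0) + 16(1.007825) + 2(14.003074) + 5(15.994915)
    = 108.000000 + 16.125200 + 28.006148 + 79.974575 = 232.105923

232.1059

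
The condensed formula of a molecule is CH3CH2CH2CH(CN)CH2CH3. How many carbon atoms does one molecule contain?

7

Atom tally by fragment:
  CH3 → C:1 H:3
  CH2 → C:1 H:2
  CH2 → C:1 H:2
  CH(CN) → C:2 H:1 N:1
  CH2 → C:1 H:2
  CH3 → C:1 H:3
Element totals:
  C: 7
  H: 13
  N: 1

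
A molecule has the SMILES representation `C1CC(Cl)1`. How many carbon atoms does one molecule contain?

Atom tally by fragment:
  cyclopropane ring core → C:3 H:6
  (− 1 ring H displaced by substituents)
  + Cl → Cl:1
Element totals:
  C: 3
  H: 5
  Cl: 1

3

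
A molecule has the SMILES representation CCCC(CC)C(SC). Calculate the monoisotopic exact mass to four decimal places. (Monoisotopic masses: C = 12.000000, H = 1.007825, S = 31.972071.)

Atom tally by fragment:
  CH3 → C:1 H:3
  CH2 → C:1 H:2
  CH2 → C:1 H:2
  CH(C2H5) → C:3 H:6
  CH2SCH3 → C:2 H:5 S:1
Element totals:
  C: 8
  H: 18
  S: 1
Molecular formula: C8H18S.
  M = 8(12.0) + 18(1.007825) + 31.972071
    = 96.000000 + 18.140850 + 31.972071 = 146.112921

146.1129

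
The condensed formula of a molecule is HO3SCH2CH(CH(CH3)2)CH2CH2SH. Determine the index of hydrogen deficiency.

0

Atom tally by fragment:
  HO3SCH2 → C:1 H:3 S:1 O:3
  CH(CH(CH3)2) → C:4 H:8
  CH2 → C:1 H:2
  CH2SH → C:1 H:3 S:1
Element totals:
  C: 7
  H: 16
  O: 3
  S: 2
Molecular formula: C7H16O3S2.
DoU = (2C + 2 + N − H − X) / 2 = (2·7 + 2 + 0 − 16 − 0) / 2 = 0.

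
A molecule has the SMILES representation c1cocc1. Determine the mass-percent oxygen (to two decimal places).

23.50%

Atom tally by fragment:
  furan ring core → C:4 H:4 O:1
Element totals:
  C: 4
  H: 4
  O: 1
Molecular formula: C4H4O.
Molar mass = 68.075 g/mol.
Mass from O: 1 × 15.999 = 15.999 g/mol.
%O = 15.999 / 68.075 × 100 = 23.50%.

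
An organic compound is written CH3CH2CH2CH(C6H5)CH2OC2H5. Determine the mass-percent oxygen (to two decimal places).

Atom tally by fragment:
  CH3 → C:1 H:3
  CH2 → C:1 H:2
  CH2 → C:1 H:2
  CH(C6H5) → C:7 H:6
  CH2OC2H5 → C:3 H:7 O:1
Element totals:
  C: 13
  H: 20
  O: 1
Molecular formula: C13H20O.
Molar mass = 192.302 g/mol.
Mass from O: 1 × 15.999 = 15.999 g/mol.
%O = 15.999 / 192.302 × 100 = 8.32%.

8.32%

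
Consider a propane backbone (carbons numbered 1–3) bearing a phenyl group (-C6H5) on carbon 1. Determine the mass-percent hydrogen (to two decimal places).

10.06%

Atom tally by fragment:
  C6H5CH2 → C:7 H:7
  CH2 → C:1 H:2
  CH3 → C:1 H:3
Element totals:
  C: 9
  H: 12
Molecular formula: C9H12.
Molar mass = 120.195 g/mol.
Mass from H: 12 × 1.008 = 12.096 g/mol.
%H = 12.096 / 120.195 × 100 = 10.06%.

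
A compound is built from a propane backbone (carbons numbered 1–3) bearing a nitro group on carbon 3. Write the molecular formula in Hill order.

C3H7NO2

Atom tally by fragment:
  CH3 → C:1 H:3
  CH2 → C:1 H:2
  CH2NO2 → C:1 H:2 N:1 O:2
Element totals:
  C: 3
  H: 7
  N: 1
  O: 2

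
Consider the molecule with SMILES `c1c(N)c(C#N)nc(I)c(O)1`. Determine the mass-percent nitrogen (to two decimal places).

Atom tally by fragment:
  pyridine ring core → C:5 H:5 N:1
  (− 4 ring H displaced by substituents)
  + NH2 → N:1 H:2
  + CN → C:1 N:1
  + I → I:1
  + OH → O:1 H:1
Element totals:
  C: 6
  H: 4
  I: 1
  N: 3
  O: 1
Molecular formula: C6H4IN3O.
Molar mass = 261.022 g/mol.
Mass from N: 3 × 14.007 = 42.021 g/mol.
%N = 42.021 / 261.022 × 100 = 16.10%.

16.10%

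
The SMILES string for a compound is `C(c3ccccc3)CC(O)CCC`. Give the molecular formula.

Atom tally by fragment:
  C6H5CH2 → C:7 H:7
  CH2 → C:1 H:2
  CH(OH) → C:1 H:2 O:1
  CH2 → C:1 H:2
  CH2 → C:1 H:2
  CH3 → C:1 H:3
Element totals:
  C: 12
  H: 18
  O: 1

C12H18O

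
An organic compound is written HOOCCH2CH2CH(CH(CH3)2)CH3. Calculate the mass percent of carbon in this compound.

Atom tally by fragment:
  HOOCCH2 → C:2 H:3 O:2
  CH2 → C:1 H:2
  CH(CH(CH3)2) → C:4 H:8
  CH3 → C:1 H:3
Element totals:
  C: 8
  H: 16
  O: 2
Molecular formula: C8H16O2.
Molar mass = 144.214 g/mol.
Mass from C: 8 × 12.011 = 96.088 g/mol.
%C = 96.088 / 144.214 × 100 = 66.63%.

66.63%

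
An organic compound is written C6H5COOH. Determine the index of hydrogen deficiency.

Element totals:
  C: 7
  H: 6
  O: 2
Molecular formula: C7H6O2.
DoU = (2C + 2 + N − H − X) / 2 = (2·7 + 2 + 0 − 6 − 0) / 2 = 5.

5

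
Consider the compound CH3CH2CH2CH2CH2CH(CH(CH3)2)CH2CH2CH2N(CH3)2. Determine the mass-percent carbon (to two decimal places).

78.79%

Atom tally by fragment:
  CH3 → C:1 H:3
  CH2 → C:1 H:2
  CH2 → C:1 H:2
  CH2 → C:1 H:2
  CH2 → C:1 H:2
  CH(CH(CH3)2) → C:4 H:8
  CH2 → C:1 H:2
  CH2 → C:1 H:2
  CH2N(CH3)2 → C:3 H:8 N:1
Element totals:
  C: 14
  H: 31
  N: 1
Molecular formula: C14H31N.
Molar mass = 213.409 g/mol.
Mass from C: 14 × 12.011 = 168.154 g/mol.
%C = 168.154 / 213.409 × 100 = 78.79%.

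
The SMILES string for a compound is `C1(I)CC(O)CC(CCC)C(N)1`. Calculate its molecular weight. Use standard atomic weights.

Atom tally by fragment:
  cyclohexane ring core → C:6 H:12
  (− 4 ring H displaced by substituents)
  + I → I:1
  + OH → O:1 H:1
  + CH2CH2CH3 → C:3 H:7
  + NH2 → N:1 H:2
Element totals:
  C: 9
  H: 18
  I: 1
  N: 1
  O: 1
Molecular formula: C9H18INO.
  M = 9(12.011) + 18(1.008) + 126.904 + 14.007 + 15.999
    = 108.099 + 18.144 + 126.904 + 14.007 + 15.999 = 283.153

283.15 g/mol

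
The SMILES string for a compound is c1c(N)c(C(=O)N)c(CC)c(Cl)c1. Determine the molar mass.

Atom tally by fragment:
  benzene ring core → C:6 H:6
  (− 4 ring H displaced by substituents)
  + NH2 → N:1 H:2
  + CONH2 → C:1 H:2 O:1 N:1
  + C2H5 → C:2 H:5
  + Cl → Cl:1
Element totals:
  C: 9
  H: 11
  Cl: 1
  N: 2
  O: 1
Molecular formula: C9H11ClN2O.
  M = 9(12.011) + 11(1.008) + 35.45 + 2(14.007) + 15.999
    = 108.099 + 11.088 + 35.450 + 28.014 + 15.999 = 198.650

198.65 g/mol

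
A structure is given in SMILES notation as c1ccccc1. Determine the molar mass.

Atom tally by fragment:
  benzene ring core → C:6 H:6
Element totals:
  C: 6
  H: 6
Molecular formula: C6H6.
  M = 6(12.011) + 6(1.008)
    = 72.066 + 6.048 = 78.114

78.11 g/mol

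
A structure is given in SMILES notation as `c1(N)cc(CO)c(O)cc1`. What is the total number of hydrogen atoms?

Atom tally by fragment:
  benzene ring core → C:6 H:6
  (− 3 ring H displaced by substituents)
  + NH2 → N:1 H:2
  + CH2OH → C:1 H:3 O:1
  + OH → O:1 H:1
Element totals:
  C: 7
  H: 9
  N: 1
  O: 2

9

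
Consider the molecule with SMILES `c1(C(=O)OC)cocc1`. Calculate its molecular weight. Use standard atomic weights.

126.11 g/mol

Atom tally by fragment:
  furan ring core → C:4 H:4 O:1
  (− 1 ring H displaced by substituents)
  + COOCH3 → C:2 H:3 O:2
Element totals:
  C: 6
  H: 6
  O: 3
Molecular formula: C6H6O3.
  M = 6(12.011) + 6(1.008) + 3(15.999)
    = 72.066 + 6.048 + 47.997 = 126.111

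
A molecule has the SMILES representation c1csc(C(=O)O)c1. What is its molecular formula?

C5H4O2S

Atom tally by fragment:
  thiophene ring core → C:4 H:4 S:1
  (− 1 ring H displaced by substituents)
  + COOH → C:1 H:1 O:2
Element totals:
  C: 5
  H: 4
  O: 2
  S: 1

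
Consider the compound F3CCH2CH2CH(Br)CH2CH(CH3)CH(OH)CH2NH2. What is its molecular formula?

Atom tally by fragment:
  F3CCH2 → C:2 H:2 F:3
  CH2 → C:1 H:2
  CH(Br) → C:1 H:1 Br:1
  CH2 → C:1 H:2
  CH(CH3) → C:2 H:4
  CH(OH) → C:1 H:2 O:1
  CH2NH2 → C:1 H:4 N:1
Element totals:
  C: 9
  H: 17
  Br: 1
  F: 3
  N: 1
  O: 1

C9H17BrF3NO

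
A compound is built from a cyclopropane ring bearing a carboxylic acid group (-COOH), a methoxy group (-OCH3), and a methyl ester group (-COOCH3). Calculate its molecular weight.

174.15 g/mol

Atom tally by fragment:
  cyclopropane ring core → C:3 H:6
  (− 3 ring H displaced by substituents)
  + COOH → C:1 H:1 O:2
  + OCH3 → C:1 H:3 O:1
  + COOCH3 → C:2 H:3 O:2
Element totals:
  C: 7
  H: 10
  O: 5
Molecular formula: C7H10O5.
  M = 7(12.011) + 10(1.008) + 5(15.999)
    = 84.077 + 10.080 + 79.995 = 174.152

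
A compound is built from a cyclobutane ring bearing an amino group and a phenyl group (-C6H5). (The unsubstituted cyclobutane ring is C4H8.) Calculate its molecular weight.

Atom tally by fragment:
  cyclobutane ring core → C:4 H:8
  (− 2 ring H displaced by substituents)
  + NH2 → N:1 H:2
  + C6H5 → C:6 H:5
Element totals:
  C: 10
  H: 13
  N: 1
Molecular formula: C10H13N.
  M = 10(12.011) + 13(1.008) + 14.007
    = 120.110 + 13.104 + 14.007 = 147.221

147.22 g/mol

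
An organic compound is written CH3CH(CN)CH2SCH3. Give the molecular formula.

Atom tally by fragment:
  CH3 → C:1 H:3
  CH(CN) → C:2 H:1 N:1
  CH2SCH3 → C:2 H:5 S:1
Element totals:
  C: 5
  H: 9
  N: 1
  S: 1

C5H9NS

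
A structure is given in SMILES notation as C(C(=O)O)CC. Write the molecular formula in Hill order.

C4H8O2

Atom tally by fragment:
  HOOCCH2 → C:2 H:3 O:2
  CH2 → C:1 H:2
  CH3 → C:1 H:3
Element totals:
  C: 4
  H: 8
  O: 2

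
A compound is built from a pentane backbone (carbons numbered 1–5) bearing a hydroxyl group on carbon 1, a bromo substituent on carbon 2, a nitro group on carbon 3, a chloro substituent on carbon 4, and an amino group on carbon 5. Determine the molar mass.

Atom tally by fragment:
  HOCH2 → C:1 H:3 O:1
  CH(Br) → C:1 H:1 Br:1
  CH(NO2) → C:1 H:1 N:1 O:2
  CH(Cl) → C:1 H:1 Cl:1
  CH2NH2 → C:1 H:4 N:1
Element totals:
  C: 5
  H: 10
  Br: 1
  Cl: 1
  N: 2
  O: 3
Molecular formula: C5H10BrClN2O3.
  M = 5(12.011) + 10(1.008) + 79.904 + 35.45 + 2(14.007) + 3(15.999)
    = 60.055 + 10.080 + 79.904 + 35.450 + 28.014 + 47.997 = 261.500

261.50 g/mol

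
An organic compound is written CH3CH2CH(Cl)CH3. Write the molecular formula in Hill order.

C4H9Cl

Atom tally by fragment:
  CH3 → C:1 H:3
  CH2 → C:1 H:2
  CH(Cl) → C:1 H:1 Cl:1
  CH3 → C:1 H:3
Element totals:
  C: 4
  H: 9
  Cl: 1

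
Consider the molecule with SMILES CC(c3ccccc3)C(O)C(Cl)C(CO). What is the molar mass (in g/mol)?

228.72 g/mol

Atom tally by fragment:
  CH3 → C:1 H:3
  CH(C6H5) → C:7 H:6
  CH(OH) → C:1 H:2 O:1
  CH(Cl) → C:1 H:1 Cl:1
  CH2CH2OH → C:2 H:5 O:1
Element totals:
  C: 12
  H: 17
  Cl: 1
  O: 2
Molecular formula: C12H17ClO2.
  M = 12(12.011) + 17(1.008) + 35.45 + 2(15.999)
    = 144.132 + 17.136 + 35.450 + 31.998 = 228.716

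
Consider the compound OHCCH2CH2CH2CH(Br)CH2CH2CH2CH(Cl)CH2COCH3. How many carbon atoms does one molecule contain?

12

Atom tally by fragment:
  OHCCH2 → C:2 H:3 O:1
  CH2 → C:1 H:2
  CH2 → C:1 H:2
  CH(Br) → C:1 H:1 Br:1
  CH2 → C:1 H:2
  CH2 → C:1 H:2
  CH2 → C:1 H:2
  CH(Cl) → C:1 H:1 Cl:1
  CH2COCH3 → C:3 H:5 O:1
Element totals:
  C: 12
  H: 20
  Br: 1
  Cl: 1
  O: 2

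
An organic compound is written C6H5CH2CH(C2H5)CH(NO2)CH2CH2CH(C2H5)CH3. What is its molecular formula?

Element totals:
  C: 17
  H: 27
  N: 1
  O: 2

C17H27NO2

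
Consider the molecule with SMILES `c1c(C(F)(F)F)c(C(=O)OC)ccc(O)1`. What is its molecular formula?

Atom tally by fragment:
  benzene ring core → C:6 H:6
  (− 3 ring H displaced by substituents)
  + CF3 → C:1 F:3
  + COOCH3 → C:2 H:3 O:2
  + OH → O:1 H:1
Element totals:
  C: 9
  H: 7
  F: 3
  O: 3

C9H7F3O3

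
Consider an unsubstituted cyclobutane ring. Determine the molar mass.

56.11 g/mol

Atom tally by fragment:
  cyclobutane ring core → C:4 H:8
Element totals:
  C: 4
  H: 8
Molecular formula: C4H8.
  M = 4(12.011) + 8(1.008)
    = 48.044 + 8.064 = 56.108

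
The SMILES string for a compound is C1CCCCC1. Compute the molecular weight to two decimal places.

84.16 g/mol

Atom tally by fragment:
  cyclohexane ring core → C:6 H:12
Element totals:
  C: 6
  H: 12
Molecular formula: C6H12.
  M = 6(12.011) + 12(1.008)
    = 72.066 + 12.096 = 84.162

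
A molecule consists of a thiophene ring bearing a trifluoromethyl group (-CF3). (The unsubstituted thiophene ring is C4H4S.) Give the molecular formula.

Atom tally by fragment:
  thiophene ring core → C:4 H:4 S:1
  (− 1 ring H displaced by substituents)
  + CF3 → C:1 F:3
Element totals:
  C: 5
  H: 3
  F: 3
  S: 1

C5H3F3S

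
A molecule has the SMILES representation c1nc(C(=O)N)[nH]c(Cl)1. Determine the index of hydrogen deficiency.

4

Atom tally by fragment:
  imidazole ring core → C:3 H:4 N:2
  (− 2 ring H displaced by substituents)
  + CONH2 → C:1 H:2 O:1 N:1
  + Cl → Cl:1
Element totals:
  C: 4
  H: 4
  Cl: 1
  N: 3
  O: 1
Molecular formula: C4H4ClN3O.
DoU = (2C + 2 + N − H − X) / 2 = (2·4 + 2 + 3 − 4 − 1) / 2 = 4.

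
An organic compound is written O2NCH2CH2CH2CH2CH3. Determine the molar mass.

117.15 g/mol

Element totals:
  C: 5
  H: 11
  N: 1
  O: 2
Molecular formula: C5H11NO2.
  M = 5(12.011) + 11(1.008) + 14.007 + 2(15.999)
    = 60.055 + 11.088 + 14.007 + 31.998 = 117.148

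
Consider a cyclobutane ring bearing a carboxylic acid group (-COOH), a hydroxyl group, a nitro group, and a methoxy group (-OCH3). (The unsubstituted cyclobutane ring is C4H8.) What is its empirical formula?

Atom tally by fragment:
  cyclobutane ring core → C:4 H:8
  (− 4 ring H displaced by substituents)
  + COOH → C:1 H:1 O:2
  + OH → O:1 H:1
  + NO2 → N:1 O:2
  + OCH3 → C:1 H:3 O:1
Element totals:
  C: 6
  H: 9
  N: 1
  O: 6
Molecular formula: C6H9NO6.
gcd of subscripts (6, 9, 1, 6) = 1, so the empirical formula equals the molecular formula.

C6H9NO6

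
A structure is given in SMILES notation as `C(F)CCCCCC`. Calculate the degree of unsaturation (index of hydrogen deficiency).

Atom tally by fragment:
  FCH2 → C:1 H:2 F:1
  CH2 → C:1 H:2
  CH2 → C:1 H:2
  CH2 → C:1 H:2
  CH2 → C:1 H:2
  CH2 → C:1 H:2
  CH3 → C:1 H:3
Element totals:
  C: 7
  H: 15
  F: 1
Molecular formula: C7H15F.
DoU = (2C + 2 + N − H − X) / 2 = (2·7 + 2 + 0 − 15 − 1) / 2 = 0.

0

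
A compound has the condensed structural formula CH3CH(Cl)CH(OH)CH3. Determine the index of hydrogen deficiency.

0

Atom tally by fragment:
  CH3 → C:1 H:3
  CH(Cl) → C:1 H:1 Cl:1
  CH(OH) → C:1 H:2 O:1
  CH3 → C:1 H:3
Element totals:
  C: 4
  H: 9
  Cl: 1
  O: 1
Molecular formula: C4H9ClO.
DoU = (2C + 2 + N − H − X) / 2 = (2·4 + 2 + 0 − 9 − 1) / 2 = 0.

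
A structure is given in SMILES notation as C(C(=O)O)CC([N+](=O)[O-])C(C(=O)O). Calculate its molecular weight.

191.14 g/mol

Atom tally by fragment:
  HOOCCH2 → C:2 H:3 O:2
  CH2 → C:1 H:2
  CH(NO2) → C:1 H:1 N:1 O:2
  CH2COOH → C:2 H:3 O:2
Element totals:
  C: 6
  H: 9
  N: 1
  O: 6
Molecular formula: C6H9NO6.
  M = 6(12.011) + 9(1.008) + 14.007 + 6(15.999)
    = 72.066 + 9.072 + 14.007 + 95.994 = 191.139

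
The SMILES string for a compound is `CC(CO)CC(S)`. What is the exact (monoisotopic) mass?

120.0609

Atom tally by fragment:
  CH3 → C:1 H:3
  CH(CH2OH) → C:2 H:4 O:1
  CH2 → C:1 H:2
  CH2SH → C:1 H:3 S:1
Element totals:
  C: 5
  H: 12
  O: 1
  S: 1
Molecular formula: C5H12OS.
  M = 5(12.0) + 12(1.007825) + 15.994915 + 31.972071
    = 60.000000 + 12.093900 + 15.994915 + 31.972071 = 120.060886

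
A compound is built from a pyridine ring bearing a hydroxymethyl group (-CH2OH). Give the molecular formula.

C6H7NO

Atom tally by fragment:
  pyridine ring core → C:5 H:5 N:1
  (− 1 ring H displaced by substituents)
  + CH2OH → C:1 H:3 O:1
Element totals:
  C: 6
  H: 7
  N: 1
  O: 1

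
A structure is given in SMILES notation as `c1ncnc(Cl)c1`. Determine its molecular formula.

Atom tally by fragment:
  pyrimidine ring core → C:4 H:4 N:2
  (− 1 ring H displaced by substituents)
  + Cl → Cl:1
Element totals:
  C: 4
  H: 3
  Cl: 1
  N: 2

C4H3ClN2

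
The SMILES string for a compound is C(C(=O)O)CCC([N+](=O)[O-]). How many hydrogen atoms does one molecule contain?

Atom tally by fragment:
  HOOCCH2 → C:2 H:3 O:2
  CH2 → C:1 H:2
  CH2 → C:1 H:2
  CH2NO2 → C:1 H:2 N:1 O:2
Element totals:
  C: 5
  H: 9
  N: 1
  O: 4

9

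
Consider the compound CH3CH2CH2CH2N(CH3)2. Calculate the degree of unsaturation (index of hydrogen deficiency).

Element totals:
  C: 6
  H: 15
  N: 1
Molecular formula: C6H15N.
DoU = (2C + 2 + N − H − X) / 2 = (2·6 + 2 + 1 − 15 − 0) / 2 = 0.

0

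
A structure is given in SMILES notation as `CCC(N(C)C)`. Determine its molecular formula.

C5H13N

Atom tally by fragment:
  CH3 → C:1 H:3
  CH2 → C:1 H:2
  CH2N(CH3)2 → C:3 H:8 N:1
Element totals:
  C: 5
  H: 13
  N: 1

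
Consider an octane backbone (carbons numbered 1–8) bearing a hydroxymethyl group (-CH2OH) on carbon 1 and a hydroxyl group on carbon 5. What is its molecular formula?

C9H20O2

Atom tally by fragment:
  HOCH2CH2 → C:2 H:5 O:1
  CH2 → C:1 H:2
  CH2 → C:1 H:2
  CH2 → C:1 H:2
  CH(OH) → C:1 H:2 O:1
  CH2 → C:1 H:2
  CH2 → C:1 H:2
  CH3 → C:1 H:3
Element totals:
  C: 9
  H: 20
  O: 2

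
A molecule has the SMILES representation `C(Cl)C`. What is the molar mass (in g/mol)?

64.51 g/mol

Atom tally by fragment:
  ClCH2 → C:1 H:2 Cl:1
  CH3 → C:1 H:3
Element totals:
  C: 2
  H: 5
  Cl: 1
Molecular formula: C2H5Cl.
  M = 2(12.011) + 5(1.008) + 35.45
    = 24.022 + 5.040 + 35.450 = 64.512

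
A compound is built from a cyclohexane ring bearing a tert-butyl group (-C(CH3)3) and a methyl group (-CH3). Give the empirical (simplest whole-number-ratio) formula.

Atom tally by fragment:
  cyclohexane ring core → C:6 H:12
  (− 2 ring H displaced by substituents)
  + C(CH3)3 → C:4 H:9
  + CH3 → C:1 H:3
Element totals:
  C: 11
  H: 22
Molecular formula: C11H22.
gcd of subscripts = 11; dividing each by 11:
  C: 11/11 = 1
  H: 22/11 = 2

CH2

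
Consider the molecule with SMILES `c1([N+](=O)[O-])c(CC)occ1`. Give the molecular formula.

Atom tally by fragment:
  furan ring core → C:4 H:4 O:1
  (− 2 ring H displaced by substituents)
  + NO2 → N:1 O:2
  + C2H5 → C:2 H:5
Element totals:
  C: 6
  H: 7
  N: 1
  O: 3

C6H7NO3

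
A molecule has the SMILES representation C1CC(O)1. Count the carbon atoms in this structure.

Atom tally by fragment:
  cyclopropane ring core → C:3 H:6
  (− 1 ring H displaced by substituents)
  + OH → O:1 H:1
Element totals:
  C: 3
  H: 6
  O: 1

3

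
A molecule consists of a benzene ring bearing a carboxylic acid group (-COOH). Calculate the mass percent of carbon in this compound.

Atom tally by fragment:
  benzene ring core → C:6 H:6
  (− 1 ring H displaced by substituents)
  + COOH → C:1 H:1 O:2
Element totals:
  C: 7
  H: 6
  O: 2
Molecular formula: C7H6O2.
Molar mass = 122.123 g/mol.
Mass from C: 7 × 12.011 = 84.077 g/mol.
%C = 84.077 / 122.123 × 100 = 68.85%.

68.85%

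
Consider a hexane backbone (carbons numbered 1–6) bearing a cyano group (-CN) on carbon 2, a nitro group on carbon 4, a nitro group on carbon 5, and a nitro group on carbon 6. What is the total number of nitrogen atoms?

Atom tally by fragment:
  CH3 → C:1 H:3
  CH(CN) → C:2 H:1 N:1
  CH2 → C:1 H:2
  CH(NO2) → C:1 H:1 N:1 O:2
  CH(NO2) → C:1 H:1 N:1 O:2
  CH2NO2 → C:1 H:2 N:1 O:2
Element totals:
  C: 7
  H: 10
  N: 4
  O: 6

4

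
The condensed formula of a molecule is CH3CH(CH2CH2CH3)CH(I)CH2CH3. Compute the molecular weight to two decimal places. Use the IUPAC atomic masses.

240.13 g/mol

Atom tally by fragment:
  CH3 → C:1 H:3
  CH(CH2CH2CH3) → C:4 H:8
  CH(I) → C:1 H:1 I:1
  CH2 → C:1 H:2
  CH3 → C:1 H:3
Element totals:
  C: 8
  H: 17
  I: 1
Molecular formula: C8H17I.
  M = 8(12.011) + 17(1.008) + 126.904
    = 96.088 + 17.136 + 126.904 = 240.128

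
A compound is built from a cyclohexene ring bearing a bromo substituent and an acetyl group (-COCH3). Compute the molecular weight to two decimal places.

Atom tally by fragment:
  cyclohexene ring core → C:6 H:10
  (− 2 ring H displaced by substituents)
  + Br → Br:1
  + COCH3 → C:2 H:3 O:1
Element totals:
  C: 8
  H: 11
  Br: 1
  O: 1
Molecular formula: C8H11BrO.
  M = 8(12.011) + 11(1.008) + 79.904 + 15.999
    = 96.088 + 11.088 + 79.904 + 15.999 = 203.079

203.08 g/mol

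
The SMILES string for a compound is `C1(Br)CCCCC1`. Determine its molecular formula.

C6H11Br

Atom tally by fragment:
  cyclohexane ring core → C:6 H:12
  (− 1 ring H displaced by substituents)
  + Br → Br:1
Element totals:
  C: 6
  H: 11
  Br: 1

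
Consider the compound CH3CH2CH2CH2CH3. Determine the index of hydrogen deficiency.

0

Element totals:
  C: 5
  H: 12
Molecular formula: C5H12.
DoU = (2C + 2 + N − H − X) / 2 = (2·5 + 2 + 0 − 12 − 0) / 2 = 0.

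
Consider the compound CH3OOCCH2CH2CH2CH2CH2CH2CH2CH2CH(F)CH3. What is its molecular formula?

Atom tally by fragment:
  CH3OOCCH2 → C:3 H:5 O:2
  CH2 → C:1 H:2
  CH2 → C:1 H:2
  CH2 → C:1 H:2
  CH2 → C:1 H:2
  CH2 → C:1 H:2
  CH2 → C:1 H:2
  CH2 → C:1 H:2
  CH(F) → C:1 H:1 F:1
  CH3 → C:1 H:3
Element totals:
  C: 12
  H: 23
  F: 1
  O: 2

C12H23FO2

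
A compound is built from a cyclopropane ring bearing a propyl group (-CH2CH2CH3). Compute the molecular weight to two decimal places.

84.16 g/mol

Atom tally by fragment:
  cyclopropane ring core → C:3 H:6
  (− 1 ring H displaced by substituents)
  + CH2CH2CH3 → C:3 H:7
Element totals:
  C: 6
  H: 12
Molecular formula: C6H12.
  M = 6(12.011) + 12(1.008)
    = 72.066 + 12.096 = 84.162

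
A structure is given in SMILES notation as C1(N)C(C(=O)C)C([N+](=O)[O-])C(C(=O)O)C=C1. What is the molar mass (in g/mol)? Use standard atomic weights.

228.20 g/mol

Atom tally by fragment:
  cyclohexene ring core → C:6 H:10
  (− 4 ring H displaced by substituents)
  + NH2 → N:1 H:2
  + COCH3 → C:2 H:3 O:1
  + NO2 → N:1 O:2
  + COOH → C:1 H:1 O:2
Element totals:
  C: 9
  H: 12
  N: 2
  O: 5
Molecular formula: C9H12N2O5.
  M = 9(12.011) + 12(1.008) + 2(14.007) + 5(15.999)
    = 108.099 + 12.096 + 28.014 + 79.995 = 228.204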